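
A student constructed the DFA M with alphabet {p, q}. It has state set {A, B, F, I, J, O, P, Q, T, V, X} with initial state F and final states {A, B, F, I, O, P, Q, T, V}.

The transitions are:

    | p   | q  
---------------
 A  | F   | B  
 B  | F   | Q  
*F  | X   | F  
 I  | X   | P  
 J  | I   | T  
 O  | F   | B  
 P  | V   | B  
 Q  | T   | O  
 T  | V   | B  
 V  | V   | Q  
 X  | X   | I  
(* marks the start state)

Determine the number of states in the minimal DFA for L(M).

8

First remove the unreachable states {A,J}; 9 states remain.
Initial partition by acceptance: {B,F,I,O,P,Q,T,V} | {X}.
Split {B,F,I,O,P,Q,T,V} by δ(·,p) → {B,O,P,Q,T,V} and {F,I}.
Split {B,O,P,Q,T,V} by δ(·,p) → {P,Q,T,V} and {B,O}.
Split {P,Q,T,V} by δ(·,q) → {P,Q,T} and {V}.
Refine {P,Q,T} on symbol p: members go to different blocks, giving {P,T} and {Q}.
On input q, block {F,I} splits into {I} and {F}.
Split {B,O} by δ(·,q) → {O} and {B}.
Stable partition: {P,T} | {X} | {I} | {O} | {V} | {Q} | {F} | {B} — 8 equivalence classes.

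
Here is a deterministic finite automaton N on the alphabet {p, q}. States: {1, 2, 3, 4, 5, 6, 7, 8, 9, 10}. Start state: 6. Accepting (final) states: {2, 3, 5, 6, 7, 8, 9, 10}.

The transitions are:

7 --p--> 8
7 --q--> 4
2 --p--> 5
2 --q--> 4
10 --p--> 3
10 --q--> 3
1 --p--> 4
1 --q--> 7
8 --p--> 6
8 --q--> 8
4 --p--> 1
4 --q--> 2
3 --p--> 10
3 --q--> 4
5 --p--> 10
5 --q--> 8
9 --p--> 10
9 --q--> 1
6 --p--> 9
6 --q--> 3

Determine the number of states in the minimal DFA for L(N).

All states are reachable from the start state.
Initial partition by acceptance: {2,3,5,6,7,8,9,10} | {1,4}.
Refine {2,3,5,6,7,8,9,10} on symbol q: members go to different blocks, giving {2,3,7,9} and {5,6,8,10}.
Split {5,6,8,10} by δ(·,p) → {5,8} and {6,10}.
Split {2,3,7,9} by δ(·,p) → {2,7} and {3,9}.
No further refinement is possible. Final partition (5 blocks): {2,7} | {1,4} | {5,8} | {6,10} | {3,9}.

5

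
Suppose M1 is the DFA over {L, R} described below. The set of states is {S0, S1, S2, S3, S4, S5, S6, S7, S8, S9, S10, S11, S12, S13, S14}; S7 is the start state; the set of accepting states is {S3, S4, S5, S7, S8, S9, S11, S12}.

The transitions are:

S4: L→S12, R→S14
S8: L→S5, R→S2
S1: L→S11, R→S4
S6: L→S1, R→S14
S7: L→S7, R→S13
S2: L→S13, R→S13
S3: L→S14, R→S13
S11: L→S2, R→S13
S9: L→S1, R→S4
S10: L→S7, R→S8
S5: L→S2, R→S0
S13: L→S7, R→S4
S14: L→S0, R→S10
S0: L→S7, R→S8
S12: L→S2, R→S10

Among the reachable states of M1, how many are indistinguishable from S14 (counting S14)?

States {S1,S3,S6,S9,S11} cannot be reached from the start state, so discard them.
Start with accepting vs non-accepting: {S4,S5,S7,S8,S12} | {S0,S2,S10,S13,S14}.
Split {S4,S5,S7,S8,S12} by δ(·,L) → {S4,S7,S8} and {S5,S12}.
On input L, block {S4,S7,S8} splits into {S4,S8} and {S7}.
Split {S0,S2,S10,S13,S14} by δ(·,L) → {S0,S10,S13} and {S2,S14}.
Stable partition: {S4,S8} | {S0,S10,S13} | {S5,S12} | {S7} | {S2,S14} — 5 equivalence classes.
The equivalence class containing S14 is {S2,S14}, of size 2.

2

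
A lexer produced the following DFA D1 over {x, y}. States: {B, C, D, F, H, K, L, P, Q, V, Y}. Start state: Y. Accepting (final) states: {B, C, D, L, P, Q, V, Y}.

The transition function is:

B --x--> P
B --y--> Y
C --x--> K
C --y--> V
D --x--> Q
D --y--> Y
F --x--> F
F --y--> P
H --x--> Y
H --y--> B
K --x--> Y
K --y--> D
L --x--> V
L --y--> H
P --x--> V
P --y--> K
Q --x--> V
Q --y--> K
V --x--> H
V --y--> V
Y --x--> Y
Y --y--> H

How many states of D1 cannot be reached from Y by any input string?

Starting at Y and following transitions, the reachable set is {B, D, H, K, P, Q, V, Y}. That leaves C, F, L unreachable — 3 in total.

3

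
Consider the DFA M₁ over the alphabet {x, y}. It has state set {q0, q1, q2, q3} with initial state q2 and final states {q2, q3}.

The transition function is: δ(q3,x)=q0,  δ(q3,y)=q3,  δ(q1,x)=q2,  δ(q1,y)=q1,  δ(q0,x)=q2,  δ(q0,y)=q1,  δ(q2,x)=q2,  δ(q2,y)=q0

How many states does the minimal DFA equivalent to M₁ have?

2

States {q3} cannot be reached from the start state, so discard them.
Start with accepting vs non-accepting: {q2} | {q0,q1}.
Stable partition: {q2} | {q0,q1} — 2 equivalence classes.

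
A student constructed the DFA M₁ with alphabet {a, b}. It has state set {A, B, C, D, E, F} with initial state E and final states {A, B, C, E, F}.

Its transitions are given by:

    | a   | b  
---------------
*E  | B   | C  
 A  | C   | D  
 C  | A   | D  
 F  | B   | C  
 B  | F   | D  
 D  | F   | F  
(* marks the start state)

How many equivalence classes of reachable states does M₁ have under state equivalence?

4

Start with accepting vs non-accepting: {A,B,C,E,F} | {D}.
Split {A,B,C,E,F} by δ(·,b) → {A,B,C} and {E,F}.
Split {A,B,C} by δ(·,a) → {A,C} and {B}.
No further refinement is possible. Final partition (4 blocks): {A,C} | {D} | {E,F} | {B}.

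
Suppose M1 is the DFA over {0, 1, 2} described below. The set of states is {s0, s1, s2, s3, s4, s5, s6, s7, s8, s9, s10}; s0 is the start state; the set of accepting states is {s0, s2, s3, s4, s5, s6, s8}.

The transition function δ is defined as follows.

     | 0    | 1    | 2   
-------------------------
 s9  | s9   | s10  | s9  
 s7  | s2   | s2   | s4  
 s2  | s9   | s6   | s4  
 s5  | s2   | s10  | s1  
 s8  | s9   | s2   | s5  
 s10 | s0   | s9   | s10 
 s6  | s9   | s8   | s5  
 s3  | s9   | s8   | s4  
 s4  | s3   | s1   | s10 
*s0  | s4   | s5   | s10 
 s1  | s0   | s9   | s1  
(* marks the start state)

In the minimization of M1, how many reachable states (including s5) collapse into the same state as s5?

Reachable states from the start: {s0,s1,s2,s3,s4,s5,s6,s8,s9,s10}. Unreachable: {s7} — drop them.
Initial partition by acceptance: {s0,s2,s3,s4,s5,s6,s8} | {s1,s9,s10}.
Split {s0,s2,s3,s4,s5,s6,s8} by δ(·,0) → {s2,s3,s6,s8} and {s0,s4,s5}.
Refine {s1,s9,s10} on symbol 0: members go to different blocks, giving {s1,s10} and {s9}.
Refine {s0,s4,s5} on symbol 0: members go to different blocks, giving {s4,s5} and {s0}.
No further refinement is possible. Final partition (5 blocks): {s2,s3,s6,s8} | {s1,s10} | {s4,s5} | {s9} | {s0}.
The equivalence class containing s5 is {s4,s5}, of size 2.

2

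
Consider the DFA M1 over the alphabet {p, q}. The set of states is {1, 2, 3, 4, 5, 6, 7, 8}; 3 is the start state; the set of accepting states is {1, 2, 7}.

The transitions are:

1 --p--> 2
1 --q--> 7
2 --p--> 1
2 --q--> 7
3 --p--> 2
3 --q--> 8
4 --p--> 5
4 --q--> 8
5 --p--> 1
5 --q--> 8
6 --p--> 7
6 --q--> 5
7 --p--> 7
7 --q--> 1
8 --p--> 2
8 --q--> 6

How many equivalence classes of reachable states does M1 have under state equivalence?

Reachable states from the start: {1,2,3,5,6,7,8}. Unreachable: {4} — drop them.
Start with accepting vs non-accepting: {1,2,7} | {3,5,6,8}.
The partition is now stable with 2 blocks: {1,2,7} | {3,5,6,8}.

2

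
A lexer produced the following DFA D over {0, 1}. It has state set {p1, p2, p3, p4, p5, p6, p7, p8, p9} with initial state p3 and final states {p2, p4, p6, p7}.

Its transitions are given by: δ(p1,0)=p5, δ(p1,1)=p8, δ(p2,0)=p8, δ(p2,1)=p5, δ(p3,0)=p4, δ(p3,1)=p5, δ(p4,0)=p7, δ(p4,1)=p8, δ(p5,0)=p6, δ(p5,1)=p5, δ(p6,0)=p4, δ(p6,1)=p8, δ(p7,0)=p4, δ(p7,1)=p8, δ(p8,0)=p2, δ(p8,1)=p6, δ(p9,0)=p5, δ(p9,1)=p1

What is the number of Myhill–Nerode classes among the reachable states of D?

Reachable states from the start: {p2,p3,p4,p5,p6,p7,p8}. Unreachable: {p1,p9} — drop them.
Start with accepting vs non-accepting: {p2,p4,p6,p7} | {p3,p5,p8}.
Refine {p2,p4,p6,p7} on symbol 0: members go to different blocks, giving {p4,p6,p7} and {p2}.
On input 0, block {p3,p5,p8} splits into {p3,p5} and {p8}.
Stable partition: {p4,p6,p7} | {p3,p5} | {p2} | {p8} — 4 equivalence classes.

4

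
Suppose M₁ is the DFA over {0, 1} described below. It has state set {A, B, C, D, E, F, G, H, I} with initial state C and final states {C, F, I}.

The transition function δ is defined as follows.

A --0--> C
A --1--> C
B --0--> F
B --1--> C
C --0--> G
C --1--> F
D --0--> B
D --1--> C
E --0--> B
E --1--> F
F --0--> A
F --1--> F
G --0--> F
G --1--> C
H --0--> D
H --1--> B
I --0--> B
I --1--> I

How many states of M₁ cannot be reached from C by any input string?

5

No path from C leads to B, D, E, H, I; the other 4 states are all reachable.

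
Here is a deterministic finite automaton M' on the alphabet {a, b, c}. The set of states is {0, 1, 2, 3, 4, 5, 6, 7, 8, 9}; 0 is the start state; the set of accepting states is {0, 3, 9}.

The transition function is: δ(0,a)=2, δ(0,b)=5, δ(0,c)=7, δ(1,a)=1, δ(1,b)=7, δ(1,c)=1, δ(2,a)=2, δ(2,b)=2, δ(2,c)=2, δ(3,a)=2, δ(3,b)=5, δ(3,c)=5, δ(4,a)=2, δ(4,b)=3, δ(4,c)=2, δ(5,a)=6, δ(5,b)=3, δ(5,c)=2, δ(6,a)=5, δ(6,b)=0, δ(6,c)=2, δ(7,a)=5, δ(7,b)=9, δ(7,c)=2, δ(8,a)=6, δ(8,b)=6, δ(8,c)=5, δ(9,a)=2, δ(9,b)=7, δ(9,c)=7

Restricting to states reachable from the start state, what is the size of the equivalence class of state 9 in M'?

First remove the unreachable states {1,4,8}; 7 states remain.
Start with accepting vs non-accepting: {0,3,9} | {2,5,6,7}.
Refine {2,5,6,7} on symbol b: members go to different blocks, giving {5,6,7} and {2}.
Stable partition: {0,3,9} | {5,6,7} | {2} — 3 equivalence classes.
The equivalence class containing 9 is {0,3,9}, of size 3.

3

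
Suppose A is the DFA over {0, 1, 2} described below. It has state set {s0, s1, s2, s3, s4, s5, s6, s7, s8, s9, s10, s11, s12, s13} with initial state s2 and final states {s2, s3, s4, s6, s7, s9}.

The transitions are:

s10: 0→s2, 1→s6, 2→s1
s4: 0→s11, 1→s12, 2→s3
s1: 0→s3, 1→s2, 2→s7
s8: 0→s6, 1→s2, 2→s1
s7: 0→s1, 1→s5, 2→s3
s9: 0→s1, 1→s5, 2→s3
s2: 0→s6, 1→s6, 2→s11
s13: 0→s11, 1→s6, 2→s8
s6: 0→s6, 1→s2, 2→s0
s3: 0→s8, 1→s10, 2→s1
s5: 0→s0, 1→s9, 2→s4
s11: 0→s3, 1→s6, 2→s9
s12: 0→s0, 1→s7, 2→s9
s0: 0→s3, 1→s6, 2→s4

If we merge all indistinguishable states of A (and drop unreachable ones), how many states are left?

Reachable states from the start: {s0,s1,s2,s3,s4,s5,s6,s7,s8,s9,s10,s11,s12}. Unreachable: {s13} — drop them.
Start with accepting vs non-accepting: {s2,s3,s4,s6,s7,s9} | {s0,s1,s5,s8,s10,s11,s12}.
Refine {s2,s3,s4,s6,s7,s9} on symbol 0: members go to different blocks, giving {s3,s4,s7,s9} and {s2,s6}.
Split {s3,s4,s7,s9} by δ(·,2) → {s4,s7,s9} and {s3}.
On input 0, block {s0,s1,s5,s8,s10,s11,s12} splits into {s0,s1,s11} and {s5,s12} and {s8,s10}.
No further refinement is possible. Final partition (6 blocks): {s4,s7,s9} | {s0,s1,s11} | {s2,s6} | {s3} | {s5,s12} | {s8,s10}.

6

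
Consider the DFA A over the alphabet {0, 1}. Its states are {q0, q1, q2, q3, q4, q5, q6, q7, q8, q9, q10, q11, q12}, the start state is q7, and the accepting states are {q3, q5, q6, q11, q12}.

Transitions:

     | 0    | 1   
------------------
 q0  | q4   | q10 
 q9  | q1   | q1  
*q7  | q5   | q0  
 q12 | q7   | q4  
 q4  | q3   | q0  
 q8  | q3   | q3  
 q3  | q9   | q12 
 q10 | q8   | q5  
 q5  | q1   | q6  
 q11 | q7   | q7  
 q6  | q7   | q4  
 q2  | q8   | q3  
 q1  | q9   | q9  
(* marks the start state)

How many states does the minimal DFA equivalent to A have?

First remove the unreachable states {q2,q11}; 11 states remain.
Start with accepting vs non-accepting: {q3,q5,q6,q12} | {q0,q1,q4,q7,q8,q9,q10}.
Split {q3,q5,q6,q12} by δ(·,1) → {q3,q5} and {q6,q12}.
Refine {q0,q1,q4,q7,q8,q9,q10} on symbol 0: members go to different blocks, giving {q0,q1,q9,q10} and {q4,q7,q8}.
On input 0, block {q0,q1,q9,q10} splits into {q0,q10} and {q1,q9}.
Split {q0,q10} by δ(·,1) → {q0} and {q10}.
On input 1, block {q4,q7,q8} splits into {q4,q7} and {q8}.
No further refinement is possible. Final partition (7 blocks): {q3,q5} | {q0} | {q6,q12} | {q4,q7} | {q1,q9} | {q10} | {q8}.

7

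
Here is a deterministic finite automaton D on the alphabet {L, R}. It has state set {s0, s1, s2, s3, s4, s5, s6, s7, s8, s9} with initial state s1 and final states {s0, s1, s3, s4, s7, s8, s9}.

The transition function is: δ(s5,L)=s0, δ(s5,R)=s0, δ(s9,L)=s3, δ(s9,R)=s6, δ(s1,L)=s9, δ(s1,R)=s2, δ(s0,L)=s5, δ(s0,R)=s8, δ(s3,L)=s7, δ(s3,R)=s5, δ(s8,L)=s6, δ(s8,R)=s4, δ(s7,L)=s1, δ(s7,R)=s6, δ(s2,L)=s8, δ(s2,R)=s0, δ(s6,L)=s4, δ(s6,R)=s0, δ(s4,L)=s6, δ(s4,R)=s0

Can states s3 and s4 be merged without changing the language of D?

Every state is reachable, so we keep all 10.
Initial partition by acceptance: {s0,s1,s3,s4,s7,s8,s9} | {s2,s5,s6}.
Split {s0,s1,s3,s4,s7,s8,s9} by δ(·,L) → {s1,s3,s7,s9} and {s0,s4,s8}.
The partition is now stable with 3 blocks: {s1,s3,s7,s9} | {s2,s5,s6} | {s0,s4,s8}.
s3 and s4 end up in different blocks, so they are distinguishable. For instance, the string 'L' is accepted from only s3.

No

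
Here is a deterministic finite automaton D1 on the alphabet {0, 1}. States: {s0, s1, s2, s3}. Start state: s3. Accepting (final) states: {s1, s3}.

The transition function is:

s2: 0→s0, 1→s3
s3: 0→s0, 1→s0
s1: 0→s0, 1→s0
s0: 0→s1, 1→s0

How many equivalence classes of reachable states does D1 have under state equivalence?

2

States {s2} cannot be reached from the start state, so discard them.
Start with accepting vs non-accepting: {s1,s3} | {s0}.
No further refinement is possible. Final partition (2 blocks): {s1,s3} | {s0}.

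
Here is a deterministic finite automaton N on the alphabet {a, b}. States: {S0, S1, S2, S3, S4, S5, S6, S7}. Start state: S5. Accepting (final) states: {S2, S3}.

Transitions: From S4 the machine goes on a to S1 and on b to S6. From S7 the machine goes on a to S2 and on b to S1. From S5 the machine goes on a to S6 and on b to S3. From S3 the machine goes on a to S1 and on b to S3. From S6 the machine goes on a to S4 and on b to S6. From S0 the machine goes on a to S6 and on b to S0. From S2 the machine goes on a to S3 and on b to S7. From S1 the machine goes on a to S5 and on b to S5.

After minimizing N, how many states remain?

5

Reachable states from the start: {S1,S3,S4,S5,S6}. Unreachable: {S0,S2,S7} — drop them.
Start with accepting vs non-accepting: {S3} | {S1,S4,S5,S6}.
Refine {S1,S4,S5,S6} on symbol b: members go to different blocks, giving {S1,S4,S6} and {S5}.
Refine {S1,S4,S6} on symbol a: members go to different blocks, giving {S4,S6} and {S1}.
On input a, block {S4,S6} splits into {S4} and {S6}.
No further refinement is possible. Final partition (5 blocks): {S3} | {S4} | {S5} | {S1} | {S6}.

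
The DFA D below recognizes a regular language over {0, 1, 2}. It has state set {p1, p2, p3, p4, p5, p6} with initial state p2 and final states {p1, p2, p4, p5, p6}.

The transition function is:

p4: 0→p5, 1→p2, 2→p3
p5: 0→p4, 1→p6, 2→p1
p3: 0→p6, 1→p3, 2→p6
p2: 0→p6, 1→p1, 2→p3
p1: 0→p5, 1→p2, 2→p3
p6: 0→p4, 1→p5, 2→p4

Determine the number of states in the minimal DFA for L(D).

3

Start with accepting vs non-accepting: {p1,p2,p4,p5,p6} | {p3}.
Refine {p1,p2,p4,p5,p6} on symbol 2: members go to different blocks, giving {p1,p2,p4} and {p5,p6}.
The partition is now stable with 3 blocks: {p1,p2,p4} | {p3} | {p5,p6}.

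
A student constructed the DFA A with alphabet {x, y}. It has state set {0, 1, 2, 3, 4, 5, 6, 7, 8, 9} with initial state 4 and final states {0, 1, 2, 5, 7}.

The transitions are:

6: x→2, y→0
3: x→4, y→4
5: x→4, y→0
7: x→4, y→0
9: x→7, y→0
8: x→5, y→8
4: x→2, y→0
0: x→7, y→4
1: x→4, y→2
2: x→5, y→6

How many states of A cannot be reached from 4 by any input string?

4

BFS from 4 reaches {0, 2, 4, 5, 6, 7}; the 4 state(s) 1, 3, 8, 9 are never visited.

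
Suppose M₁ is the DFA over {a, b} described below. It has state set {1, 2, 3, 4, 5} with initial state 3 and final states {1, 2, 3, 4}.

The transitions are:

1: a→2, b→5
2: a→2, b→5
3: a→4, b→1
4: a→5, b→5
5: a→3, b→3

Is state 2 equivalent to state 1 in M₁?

Yes

Every state is reachable, so we keep all 5.
P0 = {1,2,3,4} | {5}.
Refine {1,2,3,4} on symbol a: members go to different blocks, giving {1,2,3} and {4}.
Split {1,2,3} by δ(·,a) → {1,2} and {3}.
Stable partition: {1,2} | {5} | {4} | {3} — 4 equivalence classes.
2 and 1 lie in the same block of the stable partition, so they are equivalent — no string distinguishes them.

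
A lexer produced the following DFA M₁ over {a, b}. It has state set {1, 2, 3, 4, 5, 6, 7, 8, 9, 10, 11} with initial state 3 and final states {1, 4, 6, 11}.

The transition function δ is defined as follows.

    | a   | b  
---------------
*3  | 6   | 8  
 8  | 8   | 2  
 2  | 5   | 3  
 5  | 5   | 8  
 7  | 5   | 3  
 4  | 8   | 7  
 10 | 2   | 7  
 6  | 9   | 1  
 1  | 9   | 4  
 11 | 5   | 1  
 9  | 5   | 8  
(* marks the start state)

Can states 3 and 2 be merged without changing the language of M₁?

No

Reachable states from the start: {1,2,3,4,5,6,7,8,9}. Unreachable: {10,11} — drop them.
P0 = {1,4,6} | {2,3,5,7,8,9}.
Split {1,4,6} by δ(·,b) → {1,6} and {4}.
Split {1,6} by δ(·,b) → {1} and {6}.
Refine {2,3,5,7,8,9} on symbol a: members go to different blocks, giving {2,5,7,8,9} and {3}.
On input b, block {2,5,7,8,9} splits into {5,8,9} and {2,7}.
On input b, block {5,8,9} splits into {5,9} and {8}.
The partition is now stable with 7 blocks: {1} | {5,9} | {4} | {6} | {3} | {2,7} | {8}.
3 and 2 end up in different blocks, so they are distinguishable. For instance, the string 'a' is accepted from only 3.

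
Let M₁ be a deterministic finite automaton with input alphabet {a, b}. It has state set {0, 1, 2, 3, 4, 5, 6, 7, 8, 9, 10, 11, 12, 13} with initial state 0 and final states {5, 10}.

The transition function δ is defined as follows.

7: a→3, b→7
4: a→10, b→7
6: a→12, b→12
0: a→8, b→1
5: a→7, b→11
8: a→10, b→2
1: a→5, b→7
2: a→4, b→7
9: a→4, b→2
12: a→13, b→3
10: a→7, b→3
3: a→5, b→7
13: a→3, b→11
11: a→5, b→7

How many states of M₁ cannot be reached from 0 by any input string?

Starting at 0 and following transitions, the reachable set is {0, 1, 2, 3, 4, 5, 7, 8, 10, 11}. That leaves 6, 9, 12, 13 unreachable — 4 in total.

4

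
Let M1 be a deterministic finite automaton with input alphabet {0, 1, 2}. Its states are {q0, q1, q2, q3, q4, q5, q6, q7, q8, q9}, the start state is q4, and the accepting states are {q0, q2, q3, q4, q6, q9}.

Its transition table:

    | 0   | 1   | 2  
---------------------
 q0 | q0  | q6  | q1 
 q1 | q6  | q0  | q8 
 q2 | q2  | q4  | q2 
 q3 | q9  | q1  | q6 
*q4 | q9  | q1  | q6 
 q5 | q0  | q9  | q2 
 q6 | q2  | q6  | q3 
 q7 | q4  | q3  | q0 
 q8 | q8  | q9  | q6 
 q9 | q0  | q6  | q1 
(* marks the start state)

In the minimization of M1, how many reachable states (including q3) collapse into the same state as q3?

Reachable states from the start: {q0,q1,q2,q3,q4,q6,q8,q9}. Unreachable: {q5,q7} — drop them.
Initial partition by acceptance: {q0,q2,q3,q4,q6,q9} | {q1,q8}.
Refine {q0,q2,q3,q4,q6,q9} on symbol 1: members go to different blocks, giving {q0,q2,q6,q9} and {q3,q4}.
Refine {q0,q2,q6,q9} on symbol 1: members go to different blocks, giving {q0,q6,q9} and {q2}.
On input 0, block {q0,q6,q9} splits into {q0,q9} and {q6}.
On input 0, block {q1,q8} splits into {q1} and {q8}.
No further refinement is possible. Final partition (6 blocks): {q0,q9} | {q1} | {q3,q4} | {q2} | {q6} | {q8}.
State q3 belongs to the block {q3,q4}, which has 2 states.

2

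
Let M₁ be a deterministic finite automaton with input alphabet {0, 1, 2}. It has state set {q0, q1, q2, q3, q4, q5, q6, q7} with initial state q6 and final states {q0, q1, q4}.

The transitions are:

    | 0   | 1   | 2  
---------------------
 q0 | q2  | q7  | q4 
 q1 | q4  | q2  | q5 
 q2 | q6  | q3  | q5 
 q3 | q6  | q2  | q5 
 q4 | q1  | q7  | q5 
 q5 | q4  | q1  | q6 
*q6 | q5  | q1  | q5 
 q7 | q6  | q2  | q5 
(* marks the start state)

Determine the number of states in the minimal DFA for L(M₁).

Reachable states from the start: {q1,q2,q3,q4,q5,q6,q7}. Unreachable: {q0} — drop them.
P0 = {q1,q4} | {q2,q3,q5,q6,q7}.
Refine {q2,q3,q5,q6,q7} on symbol 0: members go to different blocks, giving {q2,q3,q6,q7} and {q5}.
On input 0, block {q2,q3,q6,q7} splits into {q2,q3,q7} and {q6}.
The partition is now stable with 4 blocks: {q1,q4} | {q2,q3,q7} | {q5} | {q6}.

4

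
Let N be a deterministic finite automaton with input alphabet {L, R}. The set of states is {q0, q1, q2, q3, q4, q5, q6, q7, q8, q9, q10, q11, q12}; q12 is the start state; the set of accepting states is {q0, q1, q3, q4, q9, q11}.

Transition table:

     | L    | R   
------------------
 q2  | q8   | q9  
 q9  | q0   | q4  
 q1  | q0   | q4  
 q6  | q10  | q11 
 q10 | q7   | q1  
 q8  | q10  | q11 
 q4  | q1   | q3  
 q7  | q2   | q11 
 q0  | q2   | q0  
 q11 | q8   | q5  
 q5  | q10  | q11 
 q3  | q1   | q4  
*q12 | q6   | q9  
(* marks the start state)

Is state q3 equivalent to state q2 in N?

No

Every state is reachable, so we keep all 13.
Initial partition by acceptance: {q0,q1,q3,q4,q9,q11} | {q2,q5,q6,q7,q8,q10,q12}.
Refine {q0,q1,q3,q4,q9,q11} on symbol L: members go to different blocks, giving {q1,q3,q4,q9} and {q0,q11}.
Refine {q1,q3,q4,q9} on symbol L: members go to different blocks, giving {q1,q9} and {q3,q4}.
Refine {q2,q5,q6,q7,q8,q10,q12} on symbol R: members go to different blocks, giving {q5,q6,q7,q8} and {q2,q10,q12}.
Split {q0,q11} by δ(·,L) → {q0} and {q11}.
No further refinement is possible. Final partition (6 blocks): {q1,q9} | {q5,q6,q7,q8} | {q0} | {q3,q4} | {q2,q10,q12} | {q11}.
q3 and q2 end up in different blocks, so they are distinguishable. For instance, the string 'ε' is accepted from only q3.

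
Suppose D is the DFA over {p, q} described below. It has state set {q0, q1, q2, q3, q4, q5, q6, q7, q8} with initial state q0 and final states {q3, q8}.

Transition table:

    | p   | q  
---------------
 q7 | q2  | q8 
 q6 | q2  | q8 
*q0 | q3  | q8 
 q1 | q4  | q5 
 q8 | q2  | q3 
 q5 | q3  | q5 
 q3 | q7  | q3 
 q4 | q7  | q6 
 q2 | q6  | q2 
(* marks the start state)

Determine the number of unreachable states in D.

3

BFS from q0 reaches {q0, q2, q3, q6, q7, q8}; the 3 state(s) q1, q4, q5 are never visited.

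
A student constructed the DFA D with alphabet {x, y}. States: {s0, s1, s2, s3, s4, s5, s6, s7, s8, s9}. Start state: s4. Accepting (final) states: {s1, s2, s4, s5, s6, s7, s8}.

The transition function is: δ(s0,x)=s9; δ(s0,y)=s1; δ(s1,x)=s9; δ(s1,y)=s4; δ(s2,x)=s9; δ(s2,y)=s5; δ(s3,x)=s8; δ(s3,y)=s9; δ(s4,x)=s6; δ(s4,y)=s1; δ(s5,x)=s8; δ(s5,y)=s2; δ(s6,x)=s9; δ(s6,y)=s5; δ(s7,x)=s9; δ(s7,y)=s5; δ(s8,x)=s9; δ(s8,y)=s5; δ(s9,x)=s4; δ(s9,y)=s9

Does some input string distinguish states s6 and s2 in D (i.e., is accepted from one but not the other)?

Reachable states from the start: {s1,s2,s4,s5,s6,s8,s9}. Unreachable: {s0,s3,s7} — drop them.
Initial partition by acceptance: {s1,s2,s4,s5,s6,s8} | {s9}.
Split {s1,s2,s4,s5,s6,s8} by δ(·,x) → {s1,s2,s6,s8} and {s4,s5}.
The partition is now stable with 3 blocks: {s1,s2,s6,s8} | {s9} | {s4,s5}.
s6 and s2 lie in the same block of the stable partition, so they are equivalent — no string distinguishes them.

No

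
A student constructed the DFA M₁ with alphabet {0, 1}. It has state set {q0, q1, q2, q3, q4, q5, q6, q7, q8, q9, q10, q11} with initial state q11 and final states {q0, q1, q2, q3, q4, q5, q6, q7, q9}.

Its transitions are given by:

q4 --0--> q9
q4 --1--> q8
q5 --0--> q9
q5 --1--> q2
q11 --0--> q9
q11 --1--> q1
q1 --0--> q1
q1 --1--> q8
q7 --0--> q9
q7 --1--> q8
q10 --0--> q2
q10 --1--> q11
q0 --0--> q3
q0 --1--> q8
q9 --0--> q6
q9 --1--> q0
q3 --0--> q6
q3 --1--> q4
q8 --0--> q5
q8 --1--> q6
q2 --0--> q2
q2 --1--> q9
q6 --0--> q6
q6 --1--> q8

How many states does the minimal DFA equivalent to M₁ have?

States {q7,q10} cannot be reached from the start state, so discard them.
Initial partition by acceptance: {q0,q1,q2,q3,q4,q5,q6,q9} | {q8,q11}.
Split {q0,q1,q2,q3,q4,q5,q6,q9} by δ(·,1) → {q0,q1,q4,q6} and {q2,q3,q5,q9}.
Refine {q0,q1,q4,q6} on symbol 0: members go to different blocks, giving {q0,q4} and {q1,q6}.
On input 0, block {q2,q3,q5,q9} splits into {q2,q5} and {q3,q9}.
On input 0, block {q8,q11} splits into {q8} and {q11}.
On input 0, block {q2,q5} splits into {q2} and {q5}.
No further refinement is possible. Final partition (7 blocks): {q0,q4} | {q8} | {q2} | {q1,q6} | {q3,q9} | {q11} | {q5}.

7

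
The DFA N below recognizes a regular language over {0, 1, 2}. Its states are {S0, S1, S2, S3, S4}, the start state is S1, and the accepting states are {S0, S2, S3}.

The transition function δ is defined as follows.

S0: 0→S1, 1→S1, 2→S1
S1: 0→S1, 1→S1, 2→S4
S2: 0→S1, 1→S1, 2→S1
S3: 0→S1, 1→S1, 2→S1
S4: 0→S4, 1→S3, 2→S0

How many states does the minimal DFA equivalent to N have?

States {S2} cannot be reached from the start state, so discard them.
P0 = {S0,S3} | {S1,S4}.
Refine {S1,S4} on symbol 1: members go to different blocks, giving {S1} and {S4}.
No further refinement is possible. Final partition (3 blocks): {S0,S3} | {S1} | {S4}.

3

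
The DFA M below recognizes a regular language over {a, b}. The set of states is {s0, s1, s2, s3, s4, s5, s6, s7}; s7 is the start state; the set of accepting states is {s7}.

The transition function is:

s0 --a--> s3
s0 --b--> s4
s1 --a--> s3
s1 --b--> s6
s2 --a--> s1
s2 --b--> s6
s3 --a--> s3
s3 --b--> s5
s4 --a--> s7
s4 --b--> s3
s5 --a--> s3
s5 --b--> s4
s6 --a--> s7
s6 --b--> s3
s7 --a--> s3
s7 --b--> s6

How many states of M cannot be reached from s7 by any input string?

Starting at s7 and following transitions, the reachable set is {s3, s4, s5, s6, s7}. That leaves s0, s1, s2 unreachable — 3 in total.

3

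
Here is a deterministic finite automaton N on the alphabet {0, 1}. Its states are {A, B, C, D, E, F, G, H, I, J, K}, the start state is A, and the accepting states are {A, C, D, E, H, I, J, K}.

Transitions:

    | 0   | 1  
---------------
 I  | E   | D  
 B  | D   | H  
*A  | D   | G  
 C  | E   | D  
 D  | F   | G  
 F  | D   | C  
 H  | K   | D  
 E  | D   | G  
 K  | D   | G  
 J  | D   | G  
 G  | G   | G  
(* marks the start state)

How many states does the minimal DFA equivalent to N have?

5

First remove the unreachable states {B,H,I,J,K}; 6 states remain.
Initial partition by acceptance: {A,C,D,E} | {F,G}.
Refine {A,C,D,E} on symbol 0: members go to different blocks, giving {A,C,E} and {D}.
Refine {A,C,E} on symbol 0: members go to different blocks, giving {A,E} and {C}.
Split {F,G} by δ(·,0) → {F} and {G}.
Stable partition: {A,E} | {F} | {D} | {C} | {G} — 5 equivalence classes.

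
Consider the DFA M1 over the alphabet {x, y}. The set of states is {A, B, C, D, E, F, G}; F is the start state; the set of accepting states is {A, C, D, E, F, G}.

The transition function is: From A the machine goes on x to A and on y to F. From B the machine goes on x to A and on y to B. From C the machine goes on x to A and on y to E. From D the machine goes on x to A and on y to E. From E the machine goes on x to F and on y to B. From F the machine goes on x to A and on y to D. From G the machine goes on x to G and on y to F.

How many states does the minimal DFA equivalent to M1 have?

5

First remove the unreachable states {C,G}; 5 states remain.
P0 = {A,D,E,F} | {B}.
Split {A,D,E,F} by δ(·,y) → {A,D,F} and {E}.
Split {A,D,F} by δ(·,y) → {A,F} and {D}.
Split {A,F} by δ(·,y) → {A} and {F}.
No further refinement is possible. Final partition (5 blocks): {A} | {B} | {E} | {D} | {F}.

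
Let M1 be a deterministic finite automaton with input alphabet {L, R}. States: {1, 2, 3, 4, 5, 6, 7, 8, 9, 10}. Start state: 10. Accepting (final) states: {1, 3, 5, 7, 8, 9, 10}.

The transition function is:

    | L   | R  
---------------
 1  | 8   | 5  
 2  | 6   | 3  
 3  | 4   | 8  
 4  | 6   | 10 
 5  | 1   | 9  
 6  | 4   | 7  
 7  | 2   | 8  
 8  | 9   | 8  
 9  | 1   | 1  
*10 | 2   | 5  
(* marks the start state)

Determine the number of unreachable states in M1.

Exploring from 10, all states are eventually visited, so none are unreachable.

0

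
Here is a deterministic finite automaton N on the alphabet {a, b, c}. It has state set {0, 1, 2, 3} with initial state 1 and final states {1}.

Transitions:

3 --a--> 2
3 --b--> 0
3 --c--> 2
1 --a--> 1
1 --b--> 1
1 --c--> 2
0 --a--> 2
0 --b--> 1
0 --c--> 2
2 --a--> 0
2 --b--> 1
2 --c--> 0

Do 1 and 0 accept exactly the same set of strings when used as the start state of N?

No

States {3} cannot be reached from the start state, so discard them.
Start with accepting vs non-accepting: {1} | {0,2}.
The partition is now stable with 2 blocks: {1} | {0,2}.
1 and 0 end up in different blocks, so they are distinguishable. For instance, the string 'ε' is accepted from only 1.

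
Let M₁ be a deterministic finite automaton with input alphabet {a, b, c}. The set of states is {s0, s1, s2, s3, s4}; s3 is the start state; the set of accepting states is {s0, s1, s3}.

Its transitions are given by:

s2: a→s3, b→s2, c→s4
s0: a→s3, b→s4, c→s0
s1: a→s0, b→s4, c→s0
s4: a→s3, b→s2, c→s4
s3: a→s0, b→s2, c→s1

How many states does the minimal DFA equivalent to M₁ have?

2

Initial partition by acceptance: {s0,s1,s3} | {s2,s4}.
No further refinement is possible. Final partition (2 blocks): {s0,s1,s3} | {s2,s4}.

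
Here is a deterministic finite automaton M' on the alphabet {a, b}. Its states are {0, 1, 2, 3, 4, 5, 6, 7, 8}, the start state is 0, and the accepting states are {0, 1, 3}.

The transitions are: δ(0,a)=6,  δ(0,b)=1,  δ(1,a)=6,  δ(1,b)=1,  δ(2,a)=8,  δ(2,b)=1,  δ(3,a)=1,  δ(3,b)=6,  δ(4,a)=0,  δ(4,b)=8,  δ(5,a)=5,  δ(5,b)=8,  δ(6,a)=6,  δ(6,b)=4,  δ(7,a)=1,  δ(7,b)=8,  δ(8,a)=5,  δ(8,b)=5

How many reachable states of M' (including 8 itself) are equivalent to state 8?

2

States {2,3,7} cannot be reached from the start state, so discard them.
Initial partition by acceptance: {0,1} | {4,5,6,8}.
Split {4,5,6,8} by δ(·,a) → {5,6,8} and {4}.
Split {5,6,8} by δ(·,b) → {5,8} and {6}.
The partition is now stable with 4 blocks: {0,1} | {5,8} | {4} | {6}.
State 8 belongs to the block {5,8}, which has 2 states.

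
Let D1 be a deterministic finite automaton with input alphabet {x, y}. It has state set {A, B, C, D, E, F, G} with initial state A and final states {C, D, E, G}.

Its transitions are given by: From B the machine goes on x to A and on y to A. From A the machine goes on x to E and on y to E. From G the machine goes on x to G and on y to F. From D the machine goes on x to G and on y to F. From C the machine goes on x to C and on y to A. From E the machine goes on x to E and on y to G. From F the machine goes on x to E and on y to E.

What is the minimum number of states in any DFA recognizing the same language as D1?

3

First remove the unreachable states {B,C,D}; 4 states remain.
P0 = {E,G} | {A,F}.
On input y, block {E,G} splits into {E} and {G}.
The partition is now stable with 3 blocks: {E} | {A,F} | {G}.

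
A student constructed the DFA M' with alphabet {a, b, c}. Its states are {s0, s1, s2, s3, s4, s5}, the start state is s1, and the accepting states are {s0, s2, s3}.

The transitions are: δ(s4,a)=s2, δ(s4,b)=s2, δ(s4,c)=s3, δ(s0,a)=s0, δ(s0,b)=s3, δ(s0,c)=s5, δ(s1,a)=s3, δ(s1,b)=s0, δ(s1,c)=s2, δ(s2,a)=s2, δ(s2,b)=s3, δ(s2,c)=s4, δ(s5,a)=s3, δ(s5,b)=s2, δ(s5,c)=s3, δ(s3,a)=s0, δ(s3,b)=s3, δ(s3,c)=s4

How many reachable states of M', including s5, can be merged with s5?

3

Every state is reachable, so we keep all 6.
Initial partition by acceptance: {s0,s2,s3} | {s1,s4,s5}.
No further refinement is possible. Final partition (2 blocks): {s0,s2,s3} | {s1,s4,s5}.
State s5 belongs to the block {s1,s4,s5}, which has 3 states.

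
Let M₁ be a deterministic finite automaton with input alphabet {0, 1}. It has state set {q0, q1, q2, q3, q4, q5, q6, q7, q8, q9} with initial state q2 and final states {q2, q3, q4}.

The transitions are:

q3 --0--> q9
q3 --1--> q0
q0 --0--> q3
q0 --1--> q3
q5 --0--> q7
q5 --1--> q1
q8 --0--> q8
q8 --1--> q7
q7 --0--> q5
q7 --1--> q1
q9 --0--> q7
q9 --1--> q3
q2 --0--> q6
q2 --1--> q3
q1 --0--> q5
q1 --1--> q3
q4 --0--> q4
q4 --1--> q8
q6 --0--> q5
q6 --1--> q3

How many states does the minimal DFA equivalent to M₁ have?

5

First remove the unreachable states {q4,q8}; 8 states remain.
P0 = {q2,q3} | {q0,q1,q5,q6,q7,q9}.
Refine {q2,q3} on symbol 1: members go to different blocks, giving {q2} and {q3}.
Refine {q0,q1,q5,q6,q7,q9} on symbol 0: members go to different blocks, giving {q1,q5,q6,q7,q9} and {q0}.
Refine {q1,q5,q6,q7,q9} on symbol 1: members go to different blocks, giving {q1,q6,q9} and {q5,q7}.
Stable partition: {q2} | {q1,q6,q9} | {q3} | {q0} | {q5,q7} — 5 equivalence classes.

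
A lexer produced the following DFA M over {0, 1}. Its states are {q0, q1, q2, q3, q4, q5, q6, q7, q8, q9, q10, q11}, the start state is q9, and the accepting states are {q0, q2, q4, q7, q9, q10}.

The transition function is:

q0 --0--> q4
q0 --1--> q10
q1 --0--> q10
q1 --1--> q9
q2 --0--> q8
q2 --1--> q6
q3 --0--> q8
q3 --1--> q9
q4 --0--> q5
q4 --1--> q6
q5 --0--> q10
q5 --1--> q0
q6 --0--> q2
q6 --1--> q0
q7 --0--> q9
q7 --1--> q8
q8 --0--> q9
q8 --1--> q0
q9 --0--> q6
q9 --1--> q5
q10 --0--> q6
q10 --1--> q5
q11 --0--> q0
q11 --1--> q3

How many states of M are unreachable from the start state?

4

Starting at q9 and following transitions, the reachable set is {q0, q2, q4, q5, q6, q8, q9, q10}. That leaves q1, q3, q7, q11 unreachable — 4 in total.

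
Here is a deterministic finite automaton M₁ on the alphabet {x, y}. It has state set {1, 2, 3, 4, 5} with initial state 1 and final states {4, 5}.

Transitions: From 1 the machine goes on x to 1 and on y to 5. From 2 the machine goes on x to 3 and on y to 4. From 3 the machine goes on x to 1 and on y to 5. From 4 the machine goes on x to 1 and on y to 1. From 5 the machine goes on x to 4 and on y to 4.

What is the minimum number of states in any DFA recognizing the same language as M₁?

3

First remove the unreachable states {2,3}; 3 states remain.
Start with accepting vs non-accepting: {4,5} | {1}.
Split {4,5} by δ(·,x) → {4} and {5}.
The partition is now stable with 3 blocks: {4} | {1} | {5}.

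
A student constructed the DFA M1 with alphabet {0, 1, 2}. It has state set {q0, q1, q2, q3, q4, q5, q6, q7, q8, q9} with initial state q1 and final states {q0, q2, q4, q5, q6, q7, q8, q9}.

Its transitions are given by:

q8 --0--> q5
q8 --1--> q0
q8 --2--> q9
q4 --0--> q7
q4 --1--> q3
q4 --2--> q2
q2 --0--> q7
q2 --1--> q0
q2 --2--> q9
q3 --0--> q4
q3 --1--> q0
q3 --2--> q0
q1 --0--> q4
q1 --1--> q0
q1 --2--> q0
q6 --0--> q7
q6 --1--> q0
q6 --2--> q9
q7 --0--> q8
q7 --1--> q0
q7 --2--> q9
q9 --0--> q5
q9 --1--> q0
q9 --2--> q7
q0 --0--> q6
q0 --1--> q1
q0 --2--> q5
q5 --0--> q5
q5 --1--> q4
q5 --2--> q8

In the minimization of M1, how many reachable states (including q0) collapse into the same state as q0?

2

All states are reachable from the start state.
Start with accepting vs non-accepting: {q0,q2,q4,q5,q6,q7,q8,q9} | {q1,q3}.
Split {q0,q2,q4,q5,q6,q7,q8,q9} by δ(·,1) → {q2,q5,q6,q7,q8,q9} and {q0,q4}.
No further refinement is possible. Final partition (3 blocks): {q2,q5,q6,q7,q8,q9} | {q1,q3} | {q0,q4}.
State q0 belongs to the block {q0,q4}, which has 2 states.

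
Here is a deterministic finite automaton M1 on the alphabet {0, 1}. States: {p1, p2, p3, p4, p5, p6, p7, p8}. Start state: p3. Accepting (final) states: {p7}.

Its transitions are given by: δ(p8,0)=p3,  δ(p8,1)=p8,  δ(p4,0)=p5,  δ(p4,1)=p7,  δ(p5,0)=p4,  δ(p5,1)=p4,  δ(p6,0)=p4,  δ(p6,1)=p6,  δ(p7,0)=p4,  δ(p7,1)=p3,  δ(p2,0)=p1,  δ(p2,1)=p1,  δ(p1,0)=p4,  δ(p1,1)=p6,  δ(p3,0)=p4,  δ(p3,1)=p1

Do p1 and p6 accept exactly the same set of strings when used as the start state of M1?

States {p2,p8} cannot be reached from the start state, so discard them.
P0 = {p7} | {p1,p3,p4,p5,p6}.
Split {p1,p3,p4,p5,p6} by δ(·,1) → {p1,p3,p5,p6} and {p4}.
On input 1, block {p1,p3,p5,p6} splits into {p1,p3,p6} and {p5}.
Stable partition: {p7} | {p1,p3,p6} | {p4} | {p5} — 4 equivalence classes.
p1 and p6 lie in the same block of the stable partition, so they are equivalent — no string distinguishes them.

Yes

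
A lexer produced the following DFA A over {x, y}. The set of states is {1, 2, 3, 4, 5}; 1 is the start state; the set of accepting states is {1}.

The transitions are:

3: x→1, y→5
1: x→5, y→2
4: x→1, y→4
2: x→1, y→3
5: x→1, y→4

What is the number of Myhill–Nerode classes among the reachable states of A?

2

Every state is reachable, so we keep all 5.
Start with accepting vs non-accepting: {1} | {2,3,4,5}.
Stable partition: {1} | {2,3,4,5} — 2 equivalence classes.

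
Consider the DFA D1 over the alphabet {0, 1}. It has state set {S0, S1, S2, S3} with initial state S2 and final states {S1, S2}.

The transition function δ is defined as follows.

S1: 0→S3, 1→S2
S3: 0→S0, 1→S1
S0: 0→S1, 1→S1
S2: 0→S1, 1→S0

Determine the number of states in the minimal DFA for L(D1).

Every state is reachable, so we keep all 4.
Start with accepting vs non-accepting: {S1,S2} | {S0,S3}.
Split {S1,S2} by δ(·,0) → {S1} and {S2}.
Split {S0,S3} by δ(·,0) → {S0} and {S3}.
Stable partition: {S1} | {S0} | {S2} | {S3} — 4 equivalence classes.

4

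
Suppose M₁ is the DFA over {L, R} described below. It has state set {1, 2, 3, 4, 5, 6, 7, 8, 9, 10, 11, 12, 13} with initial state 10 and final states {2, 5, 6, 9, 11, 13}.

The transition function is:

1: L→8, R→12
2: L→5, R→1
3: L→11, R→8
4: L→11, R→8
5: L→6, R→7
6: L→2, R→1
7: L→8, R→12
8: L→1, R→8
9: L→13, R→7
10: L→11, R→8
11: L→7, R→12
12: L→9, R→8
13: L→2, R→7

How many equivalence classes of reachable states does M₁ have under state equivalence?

6

Reachable states from the start: {1,2,5,6,7,8,9,10,11,12,13}. Unreachable: {3,4} — drop them.
Initial partition by acceptance: {2,5,6,9,11,13} | {1,7,8,10,12}.
Refine {2,5,6,9,11,13} on symbol L: members go to different blocks, giving {2,5,6,9,13} and {11}.
Split {1,7,8,10,12} by δ(·,L) → {1,7,8} and {10} and {12}.
Split {1,7,8} by δ(·,R) → {1,7} and {8}.
The partition is now stable with 6 blocks: {2,5,6,9,13} | {1,7} | {11} | {10} | {12} | {8}.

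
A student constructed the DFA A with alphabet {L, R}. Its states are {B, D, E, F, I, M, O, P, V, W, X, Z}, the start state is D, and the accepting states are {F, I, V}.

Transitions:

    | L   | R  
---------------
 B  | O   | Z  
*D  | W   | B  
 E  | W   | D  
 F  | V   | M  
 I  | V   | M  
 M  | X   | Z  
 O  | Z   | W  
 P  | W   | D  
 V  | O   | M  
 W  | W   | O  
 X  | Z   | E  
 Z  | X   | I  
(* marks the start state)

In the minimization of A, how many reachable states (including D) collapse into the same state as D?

1

First remove the unreachable states {F,P}; 10 states remain.
Initial partition by acceptance: {I,V} | {B,D,E,M,O,W,X,Z}.
Split {I,V} by δ(·,L) → {I} and {V}.
Refine {B,D,E,M,O,W,X,Z} on symbol R: members go to different blocks, giving {B,D,E,M,O,W,X} and {Z}.
On input L, block {B,D,E,M,O,W,X} splits into {B,D,E,M,W} and {O,X}.
On input L, block {B,D,E,M,W} splits into {D,E,W} and {B,M}.
On input R, block {D,E,W} splits into {D} and {E} and {W}.
Split {O,X} by δ(·,R) → {O} and {X}.
Refine {B,M} on symbol L: members go to different blocks, giving {B} and {M}.
Stable partition: {I} | {D} | {V} | {Z} | {O} | {B} | {E} | {W} | {X} | {M} — 10 equivalence classes.
State D belongs to the block {D}, which has 1 states.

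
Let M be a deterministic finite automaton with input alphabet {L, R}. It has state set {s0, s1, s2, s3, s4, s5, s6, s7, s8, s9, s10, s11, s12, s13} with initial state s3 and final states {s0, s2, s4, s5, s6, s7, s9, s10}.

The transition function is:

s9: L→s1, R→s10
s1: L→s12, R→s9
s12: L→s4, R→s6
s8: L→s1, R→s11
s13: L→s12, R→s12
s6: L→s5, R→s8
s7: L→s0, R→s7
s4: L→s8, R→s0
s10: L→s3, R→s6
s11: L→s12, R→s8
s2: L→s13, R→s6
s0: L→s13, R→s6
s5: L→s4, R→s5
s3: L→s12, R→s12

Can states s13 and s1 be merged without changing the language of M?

Reachable states from the start: {s0,s1,s3,s4,s5,s6,s8,s9,s10,s11,s12,s13}. Unreachable: {s2,s7} — drop them.
Start with accepting vs non-accepting: {s0,s4,s5,s6,s9,s10} | {s1,s3,s8,s11,s12,s13}.
On input L, block {s0,s4,s5,s6,s9,s10} splits into {s0,s4,s9,s10} and {s5,s6}.
Refine {s0,s4,s9,s10} on symbol R: members go to different blocks, giving {s0,s10} and {s4,s9}.
Split {s1,s3,s8,s11,s12,s13} by δ(·,L) → {s1,s3,s8,s11,s13} and {s12}.
Split {s1,s3,s8,s11,s13} by δ(·,L) → {s1,s3,s11,s13} and {s8}.
On input R, block {s1,s3,s11,s13} splits into {s3,s13} and {s1} and {s11}.
On input L, block {s5,s6} splits into {s5} and {s6}.
Split {s4,s9} by δ(·,L) → {s4} and {s9}.
No further refinement is possible. Final partition (10 blocks): {s0,s10} | {s3,s13} | {s5} | {s4} | {s12} | {s8} | {s1} | {s11} | {s6} | {s9}.
s13 and s1 end up in different blocks, so they are distinguishable. For instance, the string 'R' is accepted from only s1.

No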